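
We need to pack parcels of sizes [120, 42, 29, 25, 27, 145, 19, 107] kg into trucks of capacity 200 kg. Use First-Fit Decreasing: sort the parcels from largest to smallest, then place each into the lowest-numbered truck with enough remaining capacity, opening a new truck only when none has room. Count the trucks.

3

Sorted descending: 145, 120, 107, 42, 29, 27, 25, 19.
truck 1: place 145 kg, 55 kg left
truck 2: place 120 kg, 80 kg left
truck 3: place 107 kg, 93 kg left
truck 1: place 42 kg, 13 kg left
truck 2: place 29 kg, 51 kg left
truck 2: place 27 kg, 24 kg left
truck 3: place 25 kg, 68 kg left
truck 2: place 19 kg, 5 kg left
Final trucks: [145,42] [120,29,27,19] [107,25].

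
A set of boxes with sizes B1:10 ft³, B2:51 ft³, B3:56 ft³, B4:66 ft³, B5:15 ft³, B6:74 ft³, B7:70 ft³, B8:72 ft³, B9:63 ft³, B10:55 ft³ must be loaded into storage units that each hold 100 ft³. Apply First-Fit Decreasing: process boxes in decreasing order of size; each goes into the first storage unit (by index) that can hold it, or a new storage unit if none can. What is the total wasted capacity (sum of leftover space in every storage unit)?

268

Sorted descending: 74, 72, 70, 66, 63, 56, 55, 51, 15, 10.
Put 74 ft³ in storage unit 1; 26 ft³ remain.
Put 72 ft³ in storage unit 2; 28 ft³ remain.
Put 70 ft³ in storage unit 3; 30 ft³ remain.
Put 66 ft³ in storage unit 4; 34 ft³ remain.
Put 63 ft³ in storage unit 5; 37 ft³ remain.
Put 56 ft³ in storage unit 6; 44 ft³ remain.
Put 55 ft³ in storage unit 7; 45 ft³ remain.
Put 51 ft³ in storage unit 8; 49 ft³ remain.
Put 15 ft³ in storage unit 1; 11 ft³ remain.
Put 10 ft³ in storage unit 1; 1 ft³ remain.
8 storage units × 100 ft³ = 800 ft³; used 532 ft³; unused 268 ft³.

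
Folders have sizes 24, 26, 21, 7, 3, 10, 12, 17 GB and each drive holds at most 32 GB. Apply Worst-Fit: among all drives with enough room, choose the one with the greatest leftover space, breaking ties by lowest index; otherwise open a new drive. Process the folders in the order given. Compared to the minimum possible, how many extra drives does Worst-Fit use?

1

Worst-Fit: [24,3] [26] [21,7] [10,12] [17] → 5 drives.
Total size 120 GB; any packing needs at least ⌈120/32⌉ = 4 drives.
An optimal packing achieves that bound: [26,3] [24,7] [21,10] [17,12] → 4 drives.
Excess: 5 − 4 = 1.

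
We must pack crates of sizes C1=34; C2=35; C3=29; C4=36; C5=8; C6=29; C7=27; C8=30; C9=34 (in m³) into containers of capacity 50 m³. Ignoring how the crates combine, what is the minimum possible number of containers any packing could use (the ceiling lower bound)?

Total size = 34 + 35 + 29 + 36 + 8 + 29 + 27 + 30 + 34 = 262 m³.
⌈262 / 50⌉ = 6.

6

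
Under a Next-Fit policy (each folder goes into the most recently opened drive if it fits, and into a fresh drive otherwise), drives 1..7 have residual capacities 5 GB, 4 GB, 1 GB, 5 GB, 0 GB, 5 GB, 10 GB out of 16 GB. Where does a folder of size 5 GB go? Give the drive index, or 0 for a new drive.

7

Next-Fit only looks at drive 7, which has 10 GB free.
5 GB fits there.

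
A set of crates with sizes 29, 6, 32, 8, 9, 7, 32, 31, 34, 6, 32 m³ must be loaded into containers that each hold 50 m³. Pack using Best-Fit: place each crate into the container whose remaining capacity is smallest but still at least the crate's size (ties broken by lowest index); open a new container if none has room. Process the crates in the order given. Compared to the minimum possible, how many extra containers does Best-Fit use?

Best-Fit: [29,6,8,7] [32,9,6] [32] [31] [34] [32] → 6 containers.
6 crates exceed 25 m³ (half the capacity), and no two of those can share a container, so at least 6 containers are needed.
So 6 is already optimal.

0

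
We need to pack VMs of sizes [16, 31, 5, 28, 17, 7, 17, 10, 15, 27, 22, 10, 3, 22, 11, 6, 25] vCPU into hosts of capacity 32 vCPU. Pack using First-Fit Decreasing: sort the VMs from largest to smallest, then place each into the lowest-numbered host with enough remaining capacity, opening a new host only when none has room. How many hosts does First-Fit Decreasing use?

9

Sorted descending: 31, 28, 27, 25, 22, 22, 17, 17, 16, 15, 11, 10, 10, 7, 6, 5, 3.
31 vCPU → host 1 (remaining 1 vCPU)
28 vCPU → host 2 (remaining 4 vCPU)
27 vCPU → host 3 (remaining 5 vCPU)
25 vCPU → host 4 (remaining 7 vCPU)
22 vCPU → host 5 (remaining 10 vCPU)
22 vCPU → host 6 (remaining 10 vCPU)
17 vCPU → host 7 (remaining 15 vCPU)
17 vCPU → host 8 (remaining 15 vCPU)
16 vCPU → host 9 (remaining 16 vCPU)
15 vCPU → host 7 (remaining 0 vCPU)
11 vCPU → host 8 (remaining 4 vCPU)
10 vCPU → host 5 (remaining 0 vCPU)
10 vCPU → host 6 (remaining 0 vCPU)
7 vCPU → host 4 (remaining 0 vCPU)
6 vCPU → host 9 (remaining 10 vCPU)
5 vCPU → host 3 (remaining 0 vCPU)
3 vCPU → host 2 (remaining 1 vCPU)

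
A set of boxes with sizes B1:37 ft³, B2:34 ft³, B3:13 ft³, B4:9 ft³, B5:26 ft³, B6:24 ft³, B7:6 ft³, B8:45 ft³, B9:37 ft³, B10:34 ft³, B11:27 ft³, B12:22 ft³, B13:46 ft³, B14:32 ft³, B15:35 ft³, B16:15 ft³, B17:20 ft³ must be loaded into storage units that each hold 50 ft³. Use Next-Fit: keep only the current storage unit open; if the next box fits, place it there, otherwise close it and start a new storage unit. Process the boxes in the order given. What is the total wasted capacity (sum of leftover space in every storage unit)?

storage unit 1: place B1 (37 ft³), 13 ft³ left
storage unit 2: place B2 (34 ft³), 16 ft³ left
storage unit 2: place B3 (13 ft³), 3 ft³ left
storage unit 3: place B4 (9 ft³), 41 ft³ left
storage unit 3: place B5 (26 ft³), 15 ft³ left
storage unit 4: place B6 (24 ft³), 26 ft³ left
storage unit 4: place B7 (6 ft³), 20 ft³ left
storage unit 5: place B8 (45 ft³), 5 ft³ left
storage unit 6: place B9 (37 ft³), 13 ft³ left
storage unit 7: place B10 (34 ft³), 16 ft³ left
storage unit 8: place B11 (27 ft³), 23 ft³ left
storage unit 8: place B12 (22 ft³), 1 ft³ left
storage unit 9: place B13 (46 ft³), 4 ft³ left
storage unit 10: place B14 (32 ft³), 18 ft³ left
storage unit 11: place B15 (35 ft³), 15 ft³ left
storage unit 11: place B16 (15 ft³), 0 ft³ left
storage unit 12: place B17 (20 ft³), 30 ft³ left
12 storage units × 50 ft³ = 600 ft³; used 462 ft³; unused 138 ft³.

138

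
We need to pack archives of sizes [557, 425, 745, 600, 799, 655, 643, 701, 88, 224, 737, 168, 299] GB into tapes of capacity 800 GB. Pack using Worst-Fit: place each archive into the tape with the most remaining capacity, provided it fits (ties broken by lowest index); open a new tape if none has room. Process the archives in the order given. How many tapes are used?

557 GB → tape 1 (remaining 243 GB)
425 GB → tape 2 (remaining 375 GB)
745 GB → tape 3 (remaining 55 GB)
600 GB → tape 4 (remaining 200 GB)
799 GB → tape 5 (remaining 1 GB)
655 GB → tape 6 (remaining 145 GB)
643 GB → tape 7 (remaining 157 GB)
701 GB → tape 8 (remaining 99 GB)
88 GB → tape 2 (remaining 287 GB)
224 GB → tape 2 (remaining 63 GB)
737 GB → tape 9 (remaining 63 GB)
168 GB → tape 1 (remaining 75 GB)
299 GB → tape 10 (remaining 501 GB)
Final tapes: [557,168] [425,88,224] [745] [600] [799] [655] [643] [701] [737] [299].

10 tapes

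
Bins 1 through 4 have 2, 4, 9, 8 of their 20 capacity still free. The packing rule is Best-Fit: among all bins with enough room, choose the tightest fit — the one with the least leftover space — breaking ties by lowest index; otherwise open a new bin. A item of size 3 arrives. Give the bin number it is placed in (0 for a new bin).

Bins with room: bin 2 (4), bin 3 (9), bin 4 (8).
Tightest fit is bin 2 with 4 free.

2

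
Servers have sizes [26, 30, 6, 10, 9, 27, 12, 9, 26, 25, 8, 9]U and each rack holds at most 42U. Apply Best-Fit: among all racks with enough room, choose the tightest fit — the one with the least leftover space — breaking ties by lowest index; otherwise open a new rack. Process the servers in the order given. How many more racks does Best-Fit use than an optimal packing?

Best-Fit: [26,10] [30,6] [9,27] [12,9] [26,8] [25,9] → 6 racks.
Total size 197U; any packing needs at least ⌈197/42⌉ = 5 racks.
An optimal packing achieves that bound: [30,12] [27,10] [26,9,6] [26,9] [25,9,8] → 5 racks.
Excess: 6 − 5 = 1.

1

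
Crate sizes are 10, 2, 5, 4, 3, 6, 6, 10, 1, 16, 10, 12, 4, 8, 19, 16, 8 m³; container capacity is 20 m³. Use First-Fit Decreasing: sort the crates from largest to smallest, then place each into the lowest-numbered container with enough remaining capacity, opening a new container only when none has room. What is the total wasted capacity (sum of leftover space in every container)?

Sorted descending: 19, 16, 16, 12, 10, 10, 10, 8, 8, 6, 6, 5, 4, 4, 3, 2, 1.
Put 19 m³ in container 1; 1 m³ remain.
Put 16 m³ in container 2; 4 m³ remain.
Put 16 m³ in container 3; 4 m³ remain.
Put 12 m³ in container 4; 8 m³ remain.
Put 10 m³ in container 5; 10 m³ remain.
Put 10 m³ in container 5; 0 m³ remain.
Put 10 m³ in container 6; 10 m³ remain.
Put 8 m³ in container 4; 0 m³ remain.
Put 8 m³ in container 6; 2 m³ remain.
Put 6 m³ in container 7; 14 m³ remain.
Put 6 m³ in container 7; 8 m³ remain.
Put 5 m³ in container 7; 3 m³ remain.
Put 4 m³ in container 2; 0 m³ remain.
Put 4 m³ in container 3; 0 m³ remain.
Put 3 m³ in container 7; 0 m³ remain.
Put 2 m³ in container 6; 0 m³ remain.
Put 1 m³ in container 1; 0 m³ remain.
7 containers × 20 m³ = 140 m³; used 140 m³; unused 0 m³.

0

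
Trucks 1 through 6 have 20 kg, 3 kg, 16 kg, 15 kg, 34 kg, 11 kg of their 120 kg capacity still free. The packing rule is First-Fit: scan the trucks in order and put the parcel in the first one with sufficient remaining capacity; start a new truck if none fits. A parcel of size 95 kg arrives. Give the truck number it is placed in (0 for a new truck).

No truck has ≥ 95 kg free, so a new truck is opened.

0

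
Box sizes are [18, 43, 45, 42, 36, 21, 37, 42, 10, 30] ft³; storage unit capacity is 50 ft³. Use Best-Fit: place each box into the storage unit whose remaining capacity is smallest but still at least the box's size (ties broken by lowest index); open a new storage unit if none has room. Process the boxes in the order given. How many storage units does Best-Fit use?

Put 18 ft³ in storage unit 1; 32 ft³ remain.
Put 43 ft³ in storage unit 2; 7 ft³ remain.
Put 45 ft³ in storage unit 3; 5 ft³ remain.
Put 42 ft³ in storage unit 4; 8 ft³ remain.
Put 36 ft³ in storage unit 5; 14 ft³ remain.
Put 21 ft³ in storage unit 1; 11 ft³ remain.
Put 37 ft³ in storage unit 6; 13 ft³ remain.
Put 42 ft³ in storage unit 7; 8 ft³ remain.
Put 10 ft³ in storage unit 1; 1 ft³ remain.
Put 30 ft³ in storage unit 8; 20 ft³ remain.
Final storage units: [18,21,10] [43] [45] [42] [36] [37] [42] [30].

8 storage units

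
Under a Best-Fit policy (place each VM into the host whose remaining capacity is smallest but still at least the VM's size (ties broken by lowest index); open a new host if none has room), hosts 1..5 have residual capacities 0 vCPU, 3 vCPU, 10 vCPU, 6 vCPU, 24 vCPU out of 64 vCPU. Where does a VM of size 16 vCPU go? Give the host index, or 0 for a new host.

Hosts with room: host 5 (24 vCPU).
Tightest fit is host 5 with 24 vCPU free.

5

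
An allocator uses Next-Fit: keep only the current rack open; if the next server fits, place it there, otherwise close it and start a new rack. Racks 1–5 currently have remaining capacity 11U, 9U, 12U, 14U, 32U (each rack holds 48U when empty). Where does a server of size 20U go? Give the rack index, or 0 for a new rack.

Next-Fit only looks at rack 5, which has 32U free.
20U fits there.

5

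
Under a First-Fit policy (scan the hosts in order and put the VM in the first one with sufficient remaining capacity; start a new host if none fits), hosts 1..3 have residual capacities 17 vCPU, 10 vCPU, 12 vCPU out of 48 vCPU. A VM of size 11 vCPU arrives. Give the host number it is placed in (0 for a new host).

Hosts with room: host 1 (17 vCPU), host 3 (12 vCPU).
The first with room is host 1.

1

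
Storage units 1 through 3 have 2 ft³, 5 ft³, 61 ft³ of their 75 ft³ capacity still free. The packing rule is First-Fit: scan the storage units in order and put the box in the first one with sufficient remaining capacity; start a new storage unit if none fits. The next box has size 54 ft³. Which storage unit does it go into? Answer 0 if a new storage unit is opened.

3

Storage units with room: storage unit 3 (61 ft³).
The first with room is storage unit 3.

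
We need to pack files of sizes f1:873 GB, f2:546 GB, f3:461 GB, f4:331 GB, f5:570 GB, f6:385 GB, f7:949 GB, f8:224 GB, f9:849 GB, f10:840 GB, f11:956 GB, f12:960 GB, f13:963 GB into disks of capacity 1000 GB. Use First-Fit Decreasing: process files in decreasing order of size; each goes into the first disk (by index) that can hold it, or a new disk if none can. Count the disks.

10 disks

Sorted descending: 963, 960, 956, 949, 873, 849, 840, 570, 546, 461, 385, 331, 224.
963 GB → disk 1 (remaining 37 GB)
960 GB → disk 2 (remaining 40 GB)
956 GB → disk 3 (remaining 44 GB)
949 GB → disk 4 (remaining 51 GB)
873 GB → disk 5 (remaining 127 GB)
849 GB → disk 6 (remaining 151 GB)
840 GB → disk 7 (remaining 160 GB)
570 GB → disk 8 (remaining 430 GB)
546 GB → disk 9 (remaining 454 GB)
461 GB → disk 10 (remaining 539 GB)
385 GB → disk 8 (remaining 45 GB)
331 GB → disk 9 (remaining 123 GB)
224 GB → disk 10 (remaining 315 GB)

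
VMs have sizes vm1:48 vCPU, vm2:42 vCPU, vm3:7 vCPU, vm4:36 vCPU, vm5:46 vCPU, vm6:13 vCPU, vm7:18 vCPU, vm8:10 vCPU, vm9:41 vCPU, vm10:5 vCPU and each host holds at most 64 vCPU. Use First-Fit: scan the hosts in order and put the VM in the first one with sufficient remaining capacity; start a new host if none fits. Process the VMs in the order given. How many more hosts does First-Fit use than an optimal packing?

0

First-Fit: [48,7,5] [42,13] [36,18,10] [46] [41] → 5 hosts.
Total size 266 vCPU; any packing needs at least ⌈266/64⌉ = 5 hosts.
So 5 is already optimal.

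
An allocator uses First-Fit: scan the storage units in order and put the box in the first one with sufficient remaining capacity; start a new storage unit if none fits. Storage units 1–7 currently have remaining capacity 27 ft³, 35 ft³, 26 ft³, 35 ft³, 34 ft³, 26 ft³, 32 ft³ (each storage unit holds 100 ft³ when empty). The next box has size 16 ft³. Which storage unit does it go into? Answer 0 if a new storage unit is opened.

Storage units with room: storage unit 1 (27 ft³), storage unit 2 (35 ft³), storage unit 3 (26 ft³), storage unit 4 (35 ft³), storage unit 5 (34 ft³), storage unit 6 (26 ft³), storage unit 7 (32 ft³).
The first with room is storage unit 1.

1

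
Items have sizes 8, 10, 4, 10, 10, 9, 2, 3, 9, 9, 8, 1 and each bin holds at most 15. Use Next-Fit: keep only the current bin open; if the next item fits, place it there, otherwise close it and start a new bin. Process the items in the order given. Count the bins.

Put 8 in bin 1; 7 remain.
Put 10 in bin 2; 5 remain.
Put 4 in bin 2; 1 remain.
Put 10 in bin 3; 5 remain.
Put 10 in bin 4; 5 remain.
Put 9 in bin 5; 6 remain.
Put 2 in bin 5; 4 remain.
Put 3 in bin 5; 1 remain.
Put 9 in bin 6; 6 remain.
Put 9 in bin 7; 6 remain.
Put 8 in bin 8; 7 remain.
Put 1 in bin 8; 6 remain.
Final bins: [8] [10,4] [10] [10] [9,2,3] [9] [9] [8,1].

8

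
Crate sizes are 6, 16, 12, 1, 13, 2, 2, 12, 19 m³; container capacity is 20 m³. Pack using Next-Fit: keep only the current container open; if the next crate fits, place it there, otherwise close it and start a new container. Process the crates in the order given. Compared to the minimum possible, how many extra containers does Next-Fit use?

1

Next-Fit: [6] [16] [12,1] [13,2,2] [12] [19] → 6 containers.
Total size 83 m³; any packing needs at least ⌈83/20⌉ = 5 containers.
An optimal packing achieves that bound: [19,1] [16,2,2] [13,6] [12] [12] → 5 containers.
Excess: 6 − 5 = 1.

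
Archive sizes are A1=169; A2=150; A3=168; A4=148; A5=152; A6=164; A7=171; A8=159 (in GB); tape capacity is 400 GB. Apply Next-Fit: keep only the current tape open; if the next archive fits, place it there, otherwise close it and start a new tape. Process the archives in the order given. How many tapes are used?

4 tapes

tape 1: place A1 (169 GB), 231 GB left
tape 1: place A2 (150 GB), 81 GB left
tape 2: place A3 (168 GB), 232 GB left
tape 2: place A4 (148 GB), 84 GB left
tape 3: place A5 (152 GB), 248 GB left
tape 3: place A6 (164 GB), 84 GB left
tape 4: place A7 (171 GB), 229 GB left
tape 4: place A8 (159 GB), 70 GB left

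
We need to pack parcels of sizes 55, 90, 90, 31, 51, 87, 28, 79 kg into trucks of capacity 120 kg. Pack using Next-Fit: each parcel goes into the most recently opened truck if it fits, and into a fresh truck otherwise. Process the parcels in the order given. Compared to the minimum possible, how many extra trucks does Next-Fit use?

1

Next-Fit: [55] [90] [90] [31,51] [87,28] [79] → 6 trucks.
Total size 511 kg; any packing needs at least ⌈511/120⌉ = 5 trucks.
An optimal packing achieves that bound: [90,28] [90] [87,31] [79] [55,51] → 5 trucks.
Excess: 6 − 5 = 1.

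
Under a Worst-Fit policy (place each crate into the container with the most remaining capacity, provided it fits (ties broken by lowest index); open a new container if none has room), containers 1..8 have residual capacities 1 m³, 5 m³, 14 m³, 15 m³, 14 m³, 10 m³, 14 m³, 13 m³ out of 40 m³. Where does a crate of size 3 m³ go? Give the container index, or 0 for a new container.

4

Containers with room: container 2 (5 m³), container 3 (14 m³), container 4 (15 m³), container 5 (14 m³), container 6 (10 m³), container 7 (14 m³), container 8 (13 m³).
Most room is container 4 with 15 m³ free.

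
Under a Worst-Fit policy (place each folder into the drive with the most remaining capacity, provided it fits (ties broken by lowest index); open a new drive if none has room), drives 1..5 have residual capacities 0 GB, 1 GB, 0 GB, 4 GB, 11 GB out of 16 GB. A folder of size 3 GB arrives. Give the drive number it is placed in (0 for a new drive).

5

Drives with room: drive 4 (4 GB), drive 5 (11 GB).
Most room is drive 5 with 11 GB free.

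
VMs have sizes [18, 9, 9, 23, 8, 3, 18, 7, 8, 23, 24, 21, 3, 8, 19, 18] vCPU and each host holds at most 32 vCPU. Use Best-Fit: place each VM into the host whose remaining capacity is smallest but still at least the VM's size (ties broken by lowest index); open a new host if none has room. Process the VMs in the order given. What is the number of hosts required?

18 vCPU → host 1 (remaining 14 vCPU)
9 vCPU → host 1 (remaining 5 vCPU)
9 vCPU → host 2 (remaining 23 vCPU)
23 vCPU → host 2 (remaining 0 vCPU)
8 vCPU → host 3 (remaining 24 vCPU)
3 vCPU → host 1 (remaining 2 vCPU)
18 vCPU → host 3 (remaining 6 vCPU)
7 vCPU → host 4 (remaining 25 vCPU)
8 vCPU → host 4 (remaining 17 vCPU)
23 vCPU → host 5 (remaining 9 vCPU)
24 vCPU → host 6 (remaining 8 vCPU)
21 vCPU → host 7 (remaining 11 vCPU)
3 vCPU → host 3 (remaining 3 vCPU)
8 vCPU → host 6 (remaining 0 vCPU)
19 vCPU → host 8 (remaining 13 vCPU)
18 vCPU → host 9 (remaining 14 vCPU)
Final hosts: [18,9,3] [9,23] [8,18,3] [7,8] [23] [24,8] [21] [19] [18].

9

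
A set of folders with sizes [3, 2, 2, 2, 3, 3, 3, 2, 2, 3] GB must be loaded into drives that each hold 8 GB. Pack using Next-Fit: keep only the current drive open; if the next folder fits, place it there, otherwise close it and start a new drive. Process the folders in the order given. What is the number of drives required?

3 GB → drive 1 (remaining 5 GB)
2 GB → drive 1 (remaining 3 GB)
2 GB → drive 1 (remaining 1 GB)
2 GB → drive 2 (remaining 6 GB)
3 GB → drive 2 (remaining 3 GB)
3 GB → drive 2 (remaining 0 GB)
3 GB → drive 3 (remaining 5 GB)
2 GB → drive 3 (remaining 3 GB)
2 GB → drive 3 (remaining 1 GB)
3 GB → drive 4 (remaining 5 GB)

4 drives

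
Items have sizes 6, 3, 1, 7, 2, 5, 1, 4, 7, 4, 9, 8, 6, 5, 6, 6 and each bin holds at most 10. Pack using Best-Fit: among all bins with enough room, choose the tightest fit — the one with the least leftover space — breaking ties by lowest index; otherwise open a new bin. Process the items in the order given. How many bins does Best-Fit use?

10

6 → bin 1 (remaining 4)
3 → bin 1 (remaining 1)
1 → bin 1 (remaining 0)
7 → bin 2 (remaining 3)
2 → bin 2 (remaining 1)
5 → bin 3 (remaining 5)
1 → bin 2 (remaining 0)
4 → bin 3 (remaining 1)
7 → bin 4 (remaining 3)
4 → bin 5 (remaining 6)
9 → bin 6 (remaining 1)
8 → bin 7 (remaining 2)
6 → bin 5 (remaining 0)
5 → bin 8 (remaining 5)
6 → bin 9 (remaining 4)
6 → bin 10 (remaining 4)
Final bins: [6,3,1] [7,2,1] [5,4] [7] [4,6] [9] [8] [5] [6] [6].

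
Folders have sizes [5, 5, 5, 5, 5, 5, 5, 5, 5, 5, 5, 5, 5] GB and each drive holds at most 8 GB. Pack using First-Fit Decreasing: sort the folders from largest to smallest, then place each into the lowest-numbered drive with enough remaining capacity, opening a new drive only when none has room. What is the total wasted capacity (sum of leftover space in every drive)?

39

Sorted descending: 5, 5, 5, 5, 5, 5, 5, 5, 5, 5, 5, 5, 5.
Put 5 GB in drive 1; 3 GB remain.
Put 5 GB in drive 2; 3 GB remain.
Put 5 GB in drive 3; 3 GB remain.
Put 5 GB in drive 4; 3 GB remain.
Put 5 GB in drive 5; 3 GB remain.
Put 5 GB in drive 6; 3 GB remain.
Put 5 GB in drive 7; 3 GB remain.
Put 5 GB in drive 8; 3 GB remain.
Put 5 GB in drive 9; 3 GB remain.
Put 5 GB in drive 10; 3 GB remain.
Put 5 GB in drive 11; 3 GB remain.
Put 5 GB in drive 12; 3 GB remain.
Put 5 GB in drive 13; 3 GB remain.
13 drives × 8 GB = 104 GB; used 65 GB; unused 39 GB.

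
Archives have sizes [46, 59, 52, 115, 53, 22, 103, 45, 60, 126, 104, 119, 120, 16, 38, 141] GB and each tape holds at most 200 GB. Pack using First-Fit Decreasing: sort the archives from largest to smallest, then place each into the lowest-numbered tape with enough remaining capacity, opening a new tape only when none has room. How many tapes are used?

Sorted descending: 141, 126, 120, 119, 115, 104, 103, 60, 59, 53, 52, 46, 45, 38, 22, 16.
141 GB → tape 1 (remaining 59 GB)
126 GB → tape 2 (remaining 74 GB)
120 GB → tape 3 (remaining 80 GB)
119 GB → tape 4 (remaining 81 GB)
115 GB → tape 5 (remaining 85 GB)
104 GB → tape 6 (remaining 96 GB)
103 GB → tape 7 (remaining 97 GB)
60 GB → tape 2 (remaining 14 GB)
59 GB → tape 1 (remaining 0 GB)
53 GB → tape 3 (remaining 27 GB)
52 GB → tape 4 (remaining 29 GB)
46 GB → tape 5 (remaining 39 GB)
45 GB → tape 6 (remaining 51 GB)
38 GB → tape 5 (remaining 1 GB)
22 GB → tape 3 (remaining 5 GB)
16 GB → tape 4 (remaining 13 GB)
Final tapes: [141,59] [126,60] [120,53,22] [119,52,16] [115,46,38] [104,45] [103].

7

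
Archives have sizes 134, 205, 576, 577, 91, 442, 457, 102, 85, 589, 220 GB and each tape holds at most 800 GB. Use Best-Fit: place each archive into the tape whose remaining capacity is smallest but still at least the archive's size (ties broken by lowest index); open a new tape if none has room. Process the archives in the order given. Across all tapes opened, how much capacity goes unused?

522

Put 134 GB in tape 1; 666 GB remain.
Put 205 GB in tape 1; 461 GB remain.
Put 576 GB in tape 2; 224 GB remain.
Put 577 GB in tape 3; 223 GB remain.
Put 91 GB in tape 3; 132 GB remain.
Put 442 GB in tape 1; 19 GB remain.
Put 457 GB in tape 4; 343 GB remain.
Put 102 GB in tape 3; 30 GB remain.
Put 85 GB in tape 2; 139 GB remain.
Put 589 GB in tape 5; 211 GB remain.
Put 220 GB in tape 4; 123 GB remain.
5 tapes × 800 GB = 4000 GB; used 3478 GB; unused 522 GB.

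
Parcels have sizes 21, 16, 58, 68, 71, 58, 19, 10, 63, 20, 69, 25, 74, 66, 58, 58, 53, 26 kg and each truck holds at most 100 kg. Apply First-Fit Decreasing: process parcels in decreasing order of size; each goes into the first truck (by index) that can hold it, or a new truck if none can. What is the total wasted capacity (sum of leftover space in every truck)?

267

Sorted descending: 74, 71, 69, 68, 66, 63, 58, 58, 58, 58, 53, 26, 25, 21, 20, 19, 16, 10.
truck 1: place 74 kg, 26 kg left
truck 2: place 71 kg, 29 kg left
truck 3: place 69 kg, 31 kg left
truck 4: place 68 kg, 32 kg left
truck 5: place 66 kg, 34 kg left
truck 6: place 63 kg, 37 kg left
truck 7: place 58 kg, 42 kg left
truck 8: place 58 kg, 42 kg left
truck 9: place 58 kg, 42 kg left
truck 10: place 58 kg, 42 kg left
truck 11: place 53 kg, 47 kg left
truck 1: place 26 kg, 0 kg left
truck 2: place 25 kg, 4 kg left
truck 3: place 21 kg, 10 kg left
truck 4: place 20 kg, 12 kg left
truck 5: place 19 kg, 15 kg left
truck 6: place 16 kg, 21 kg left
truck 3: place 10 kg, 0 kg left
11 trucks × 100 kg = 1100 kg; used 833 kg; unused 267 kg.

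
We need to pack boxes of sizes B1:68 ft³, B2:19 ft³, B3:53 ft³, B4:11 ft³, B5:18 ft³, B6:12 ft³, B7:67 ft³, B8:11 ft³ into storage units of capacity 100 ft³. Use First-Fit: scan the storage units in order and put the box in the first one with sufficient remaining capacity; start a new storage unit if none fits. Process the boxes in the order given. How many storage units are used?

B1 (68 ft³) → storage unit 1 (remaining 32 ft³)
B2 (19 ft³) → storage unit 1 (remaining 13 ft³)
B3 (53 ft³) → storage unit 2 (remaining 47 ft³)
B4 (11 ft³) → storage unit 1 (remaining 2 ft³)
B5 (18 ft³) → storage unit 2 (remaining 29 ft³)
B6 (12 ft³) → storage unit 2 (remaining 17 ft³)
B7 (67 ft³) → storage unit 3 (remaining 33 ft³)
B8 (11 ft³) → storage unit 2 (remaining 6 ft³)
Final storage units: [68,19,11] [53,18,12,11] [67].

3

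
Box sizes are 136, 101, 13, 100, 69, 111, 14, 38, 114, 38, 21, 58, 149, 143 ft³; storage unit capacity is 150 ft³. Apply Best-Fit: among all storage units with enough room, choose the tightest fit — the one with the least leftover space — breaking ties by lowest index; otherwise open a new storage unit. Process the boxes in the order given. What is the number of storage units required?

8 storage units

Put 136 ft³ in storage unit 1; 14 ft³ remain.
Put 101 ft³ in storage unit 2; 49 ft³ remain.
Put 13 ft³ in storage unit 1; 1 ft³ remain.
Put 100 ft³ in storage unit 3; 50 ft³ remain.
Put 69 ft³ in storage unit 4; 81 ft³ remain.
Put 111 ft³ in storage unit 5; 39 ft³ remain.
Put 14 ft³ in storage unit 5; 25 ft³ remain.
Put 38 ft³ in storage unit 2; 11 ft³ remain.
Put 114 ft³ in storage unit 6; 36 ft³ remain.
Put 38 ft³ in storage unit 3; 12 ft³ remain.
Put 21 ft³ in storage unit 5; 4 ft³ remain.
Put 58 ft³ in storage unit 4; 23 ft³ remain.
Put 149 ft³ in storage unit 7; 1 ft³ remain.
Put 143 ft³ in storage unit 8; 7 ft³ remain.
Final storage units: [136,13] [101,38] [100,38] [69,58] [111,14,21] [114] [149] [143].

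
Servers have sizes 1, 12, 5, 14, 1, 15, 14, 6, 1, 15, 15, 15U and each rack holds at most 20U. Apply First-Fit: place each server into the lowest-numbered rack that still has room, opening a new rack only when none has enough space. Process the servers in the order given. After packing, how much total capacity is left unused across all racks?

rack 1: place 1U, 19U left
rack 1: place 12U, 7U left
rack 1: place 5U, 2U left
rack 2: place 14U, 6U left
rack 1: place 1U, 1U left
rack 3: place 15U, 5U left
rack 4: place 14U, 6U left
rack 2: place 6U, 0U left
rack 1: place 1U, 0U left
rack 5: place 15U, 5U left
rack 6: place 15U, 5U left
rack 7: place 15U, 5U left
7 racks × 20U = 140U; used 114U; unused 26U.

26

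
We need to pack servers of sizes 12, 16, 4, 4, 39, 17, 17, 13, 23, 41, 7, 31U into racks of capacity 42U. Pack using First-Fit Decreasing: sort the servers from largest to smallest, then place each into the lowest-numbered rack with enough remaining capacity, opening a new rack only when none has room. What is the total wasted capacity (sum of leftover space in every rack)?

Sorted descending: 41, 39, 31, 23, 17, 17, 16, 13, 12, 7, 4, 4.
41U → rack 1 (remaining 1U)
39U → rack 2 (remaining 3U)
31U → rack 3 (remaining 11U)
23U → rack 4 (remaining 19U)
17U → rack 4 (remaining 2U)
17U → rack 5 (remaining 25U)
16U → rack 5 (remaining 9U)
13U → rack 6 (remaining 29U)
12U → rack 6 (remaining 17U)
7U → rack 3 (remaining 4U)
4U → rack 3 (remaining 0U)
4U → rack 5 (remaining 5U)
6 racks × 42U = 252U; used 224U; unused 28U.

28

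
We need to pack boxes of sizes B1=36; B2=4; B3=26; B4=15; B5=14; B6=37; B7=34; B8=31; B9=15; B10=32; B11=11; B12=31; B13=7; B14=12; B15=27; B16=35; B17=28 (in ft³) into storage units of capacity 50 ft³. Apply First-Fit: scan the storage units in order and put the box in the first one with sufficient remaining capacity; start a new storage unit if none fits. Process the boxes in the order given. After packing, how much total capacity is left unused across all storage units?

B1 (36 ft³) → storage unit 1 (remaining 14 ft³)
B2 (4 ft³) → storage unit 1 (remaining 10 ft³)
B3 (26 ft³) → storage unit 2 (remaining 24 ft³)
B4 (15 ft³) → storage unit 2 (remaining 9 ft³)
B5 (14 ft³) → storage unit 3 (remaining 36 ft³)
B6 (37 ft³) → storage unit 4 (remaining 13 ft³)
B7 (34 ft³) → storage unit 3 (remaining 2 ft³)
B8 (31 ft³) → storage unit 5 (remaining 19 ft³)
B9 (15 ft³) → storage unit 5 (remaining 4 ft³)
B10 (32 ft³) → storage unit 6 (remaining 18 ft³)
B11 (11 ft³) → storage unit 4 (remaining 2 ft³)
B12 (31 ft³) → storage unit 7 (remaining 19 ft³)
B13 (7 ft³) → storage unit 1 (remaining 3 ft³)
B14 (12 ft³) → storage unit 6 (remaining 6 ft³)
B15 (27 ft³) → storage unit 8 (remaining 23 ft³)
B16 (35 ft³) → storage unit 9 (remaining 15 ft³)
B17 (28 ft³) → storage unit 10 (remaining 22 ft³)
10 storage units × 50 ft³ = 500 ft³; used 395 ft³; unused 105 ft³.

105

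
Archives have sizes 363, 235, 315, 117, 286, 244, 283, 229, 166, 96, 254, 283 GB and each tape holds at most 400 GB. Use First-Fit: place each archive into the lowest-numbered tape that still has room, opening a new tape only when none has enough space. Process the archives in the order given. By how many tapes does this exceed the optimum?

First-Fit: [363] [235,117] [315] [286,96] [244] [283] [229,166] [254] [283] → 9 tapes.
9 archives exceed 200 GB (half the capacity), and no two of those can share a tape, so at least 9 tapes are needed.
So 9 is already optimal.

0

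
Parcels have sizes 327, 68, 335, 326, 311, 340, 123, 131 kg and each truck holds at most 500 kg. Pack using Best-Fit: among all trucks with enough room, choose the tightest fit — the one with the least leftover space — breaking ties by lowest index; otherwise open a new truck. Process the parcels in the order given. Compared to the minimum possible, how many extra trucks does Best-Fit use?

0

Best-Fit: [327,68] [335,131] [326] [311] [340,123] → 5 trucks.
5 parcels exceed 250 kg (half the capacity), and no two of those can share a truck, so at least 5 trucks are needed.
So 5 is already optimal.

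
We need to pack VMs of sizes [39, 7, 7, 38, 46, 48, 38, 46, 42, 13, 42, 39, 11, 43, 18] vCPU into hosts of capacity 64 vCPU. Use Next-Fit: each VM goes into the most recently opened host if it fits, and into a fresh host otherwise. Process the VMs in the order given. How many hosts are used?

39 vCPU → host 1 (remaining 25 vCPU)
7 vCPU → host 1 (remaining 18 vCPU)
7 vCPU → host 1 (remaining 11 vCPU)
38 vCPU → host 2 (remaining 26 vCPU)
46 vCPU → host 3 (remaining 18 vCPU)
48 vCPU → host 4 (remaining 16 vCPU)
38 vCPU → host 5 (remaining 26 vCPU)
46 vCPU → host 6 (remaining 18 vCPU)
42 vCPU → host 7 (remaining 22 vCPU)
13 vCPU → host 7 (remaining 9 vCPU)
42 vCPU → host 8 (remaining 22 vCPU)
39 vCPU → host 9 (remaining 25 vCPU)
11 vCPU → host 9 (remaining 14 vCPU)
43 vCPU → host 10 (remaining 21 vCPU)
18 vCPU → host 10 (remaining 3 vCPU)

10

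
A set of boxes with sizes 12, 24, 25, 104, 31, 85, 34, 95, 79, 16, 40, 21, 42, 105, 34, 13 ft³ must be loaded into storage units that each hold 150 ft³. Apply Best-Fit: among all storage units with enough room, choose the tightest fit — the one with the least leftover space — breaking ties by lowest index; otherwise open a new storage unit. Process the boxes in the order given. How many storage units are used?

6 storage units

storage unit 1: place 12 ft³, 138 ft³ left
storage unit 1: place 24 ft³, 114 ft³ left
storage unit 1: place 25 ft³, 89 ft³ left
storage unit 2: place 104 ft³, 46 ft³ left
storage unit 2: place 31 ft³, 15 ft³ left
storage unit 1: place 85 ft³, 4 ft³ left
storage unit 3: place 34 ft³, 116 ft³ left
storage unit 3: place 95 ft³, 21 ft³ left
storage unit 4: place 79 ft³, 71 ft³ left
storage unit 3: place 16 ft³, 5 ft³ left
storage unit 4: place 40 ft³, 31 ft³ left
storage unit 4: place 21 ft³, 10 ft³ left
storage unit 5: place 42 ft³, 108 ft³ left
storage unit 5: place 105 ft³, 3 ft³ left
storage unit 6: place 34 ft³, 116 ft³ left
storage unit 2: place 13 ft³, 2 ft³ left
Final storage units: [12,24,25,85] [104,31,13] [34,95,16] [79,40,21] [42,105] [34].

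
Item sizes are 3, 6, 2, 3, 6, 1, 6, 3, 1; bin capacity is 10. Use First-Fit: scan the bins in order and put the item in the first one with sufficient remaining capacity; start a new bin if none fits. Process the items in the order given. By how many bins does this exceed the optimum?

0

First-Fit: [3,6,1] [2,3,3,1] [6] [6] → 4 bins.
Total size 31; any packing needs at least ⌈31/10⌉ = 4 bins.
So 4 is already optimal.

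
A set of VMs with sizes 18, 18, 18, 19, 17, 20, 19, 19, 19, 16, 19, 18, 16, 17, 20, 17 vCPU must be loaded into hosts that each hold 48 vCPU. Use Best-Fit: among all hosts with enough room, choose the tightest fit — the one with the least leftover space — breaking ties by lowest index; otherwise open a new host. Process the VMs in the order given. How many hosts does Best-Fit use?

Put 18 vCPU in host 1; 30 vCPU remain.
Put 18 vCPU in host 1; 12 vCPU remain.
Put 18 vCPU in host 2; 30 vCPU remain.
Put 19 vCPU in host 2; 11 vCPU remain.
Put 17 vCPU in host 3; 31 vCPU remain.
Put 20 vCPU in host 3; 11 vCPU remain.
Put 19 vCPU in host 4; 29 vCPU remain.
Put 19 vCPU in host 4; 10 vCPU remain.
Put 19 vCPU in host 5; 29 vCPU remain.
Put 16 vCPU in host 5; 13 vCPU remain.
Put 19 vCPU in host 6; 29 vCPU remain.
Put 18 vCPU in host 6; 11 vCPU remain.
Put 16 vCPU in host 7; 32 vCPU remain.
Put 17 vCPU in host 7; 15 vCPU remain.
Put 20 vCPU in host 8; 28 vCPU remain.
Put 17 vCPU in host 8; 11 vCPU remain.
Final hosts: [18,18] [18,19] [17,20] [19,19] [19,16] [19,18] [16,17] [20,17].

8 hosts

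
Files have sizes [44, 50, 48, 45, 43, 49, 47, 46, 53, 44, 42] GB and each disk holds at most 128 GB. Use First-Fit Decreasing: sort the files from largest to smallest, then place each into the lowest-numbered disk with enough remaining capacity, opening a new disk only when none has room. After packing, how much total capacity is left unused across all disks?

Sorted descending: 53, 50, 49, 48, 47, 46, 45, 44, 44, 43, 42.
53 GB → disk 1 (remaining 75 GB)
50 GB → disk 1 (remaining 25 GB)
49 GB → disk 2 (remaining 79 GB)
48 GB → disk 2 (remaining 31 GB)
47 GB → disk 3 (remaining 81 GB)
46 GB → disk 3 (remaining 35 GB)
45 GB → disk 4 (remaining 83 GB)
44 GB → disk 4 (remaining 39 GB)
44 GB → disk 5 (remaining 84 GB)
43 GB → disk 5 (remaining 41 GB)
42 GB → disk 6 (remaining 86 GB)
6 disks × 128 GB = 768 GB; used 511 GB; unused 257 GB.

257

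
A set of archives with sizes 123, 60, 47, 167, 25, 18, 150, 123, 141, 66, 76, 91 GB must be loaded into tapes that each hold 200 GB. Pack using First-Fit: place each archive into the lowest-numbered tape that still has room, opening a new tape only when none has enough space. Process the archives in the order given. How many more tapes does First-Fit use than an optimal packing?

1

First-Fit: [123,60] [47,25,18,66] [167] [150] [123,76] [141] [91] → 7 tapes.
Total size 1087 GB; any packing needs at least ⌈1087/200⌉ = 6 tapes.
An optimal packing achieves that bound: [167,25] [150,47] [141,18] [123,76] [123,66] [91,60] → 6 tapes.
Excess: 7 − 6 = 1.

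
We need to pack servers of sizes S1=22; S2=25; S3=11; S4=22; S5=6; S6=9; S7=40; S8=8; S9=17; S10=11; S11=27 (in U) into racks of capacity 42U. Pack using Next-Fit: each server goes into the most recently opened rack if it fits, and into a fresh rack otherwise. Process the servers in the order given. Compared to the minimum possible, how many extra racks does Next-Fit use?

1

Next-Fit: [22] [25,11] [22,6,9] [40] [8,17,11] [27] → 6 racks.
Total size 198U; any packing needs at least ⌈198/42⌉ = 5 racks.
An optimal packing achieves that bound: [40] [27,11] [25,17] [22,11,9] [22,8,6] → 5 racks.
Excess: 6 − 5 = 1.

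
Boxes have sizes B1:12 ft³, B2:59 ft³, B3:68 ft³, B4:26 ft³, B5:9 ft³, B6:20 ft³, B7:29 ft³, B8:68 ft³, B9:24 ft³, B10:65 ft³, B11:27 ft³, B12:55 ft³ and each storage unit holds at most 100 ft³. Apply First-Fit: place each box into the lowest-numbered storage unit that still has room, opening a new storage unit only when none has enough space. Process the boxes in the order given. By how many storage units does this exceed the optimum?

First-Fit: [12,59,26] [68,9,20] [29,68] [24,65] [27,55] → 5 storage units.
Total size 462 ft³; any packing needs at least ⌈462/100⌉ = 5 storage units.
So 5 is already optimal.

0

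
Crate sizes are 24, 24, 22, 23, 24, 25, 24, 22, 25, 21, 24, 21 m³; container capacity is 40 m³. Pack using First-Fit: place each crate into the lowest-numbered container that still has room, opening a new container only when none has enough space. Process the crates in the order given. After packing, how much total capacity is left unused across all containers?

24 m³ → container 1 (remaining 16 m³)
24 m³ → container 2 (remaining 16 m³)
22 m³ → container 3 (remaining 18 m³)
23 m³ → container 4 (remaining 17 m³)
24 m³ → container 5 (remaining 16 m³)
25 m³ → container 6 (remaining 15 m³)
24 m³ → container 7 (remaining 16 m³)
22 m³ → container 8 (remaining 18 m³)
25 m³ → container 9 (remaining 15 m³)
21 m³ → container 10 (remaining 19 m³)
24 m³ → container 11 (remaining 16 m³)
21 m³ → container 12 (remaining 19 m³)
12 containers × 40 m³ = 480 m³; used 279 m³; unused 201 m³.

201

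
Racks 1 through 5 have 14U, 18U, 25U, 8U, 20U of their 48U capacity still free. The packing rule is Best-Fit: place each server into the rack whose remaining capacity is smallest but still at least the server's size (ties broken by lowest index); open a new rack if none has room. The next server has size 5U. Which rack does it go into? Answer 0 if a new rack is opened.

Racks with room: rack 1 (14U), rack 2 (18U), rack 3 (25U), rack 4 (8U), rack 5 (20U).
Tightest fit is rack 4 with 8U free.

4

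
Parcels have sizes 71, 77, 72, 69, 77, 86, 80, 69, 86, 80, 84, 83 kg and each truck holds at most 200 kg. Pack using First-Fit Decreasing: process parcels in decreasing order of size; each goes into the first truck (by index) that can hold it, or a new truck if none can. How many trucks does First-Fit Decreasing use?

Sorted descending: 86, 86, 84, 83, 80, 80, 77, 77, 72, 71, 69, 69.
truck 1: place 86 kg, 114 kg left
truck 1: place 86 kg, 28 kg left
truck 2: place 84 kg, 116 kg left
truck 2: place 83 kg, 33 kg left
truck 3: place 80 kg, 120 kg left
truck 3: place 80 kg, 40 kg left
truck 4: place 77 kg, 123 kg left
truck 4: place 77 kg, 46 kg left
truck 5: place 72 kg, 128 kg left
truck 5: place 71 kg, 57 kg left
truck 6: place 69 kg, 131 kg left
truck 6: place 69 kg, 62 kg left
Final trucks: [86,86] [84,83] [80,80] [77,77] [72,71] [69,69].

6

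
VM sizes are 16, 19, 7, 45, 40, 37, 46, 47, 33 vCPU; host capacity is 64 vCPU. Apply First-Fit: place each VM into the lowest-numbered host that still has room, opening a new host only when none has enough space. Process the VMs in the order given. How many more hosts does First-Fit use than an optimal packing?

First-Fit: [16,19,7] [45] [40] [37] [46] [47] [33] → 7 hosts.
6 VMs exceed 32 vCPU (half the capacity), and no two of those can share a host, so at least 6 hosts are needed.
An optimal packing achieves that bound: [47,16] [46,7] [45,19] [40] [37] [33] → 6 hosts.
Excess: 7 − 6 = 1.

1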